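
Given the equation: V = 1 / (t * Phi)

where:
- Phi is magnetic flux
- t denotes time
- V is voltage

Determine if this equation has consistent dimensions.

No

Phi (magnetic flux) has dimensions [I^-1 L^2 M T^-2].
t (time) has dimensions [T].
V (voltage) has dimensions [I^-1 L^2 M T^-3].

Left side: [I^-1 L^2 M T^-3]
Right side: [I L^-2 M^-1 T]

The two sides have different dimensions, so the equation is NOT dimensionally consistent.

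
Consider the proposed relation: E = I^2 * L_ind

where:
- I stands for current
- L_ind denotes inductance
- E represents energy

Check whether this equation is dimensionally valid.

Yes

I (current) has dimensions [I].
L_ind (inductance) has dimensions [I^-2 L^2 M T^-2].
E (energy) has dimensions [L^2 M T^-2].

Left side: [L^2 M T^-2]
Right side: [L^2 M T^-2]

Both sides have the same dimensions, so the equation is dimensionally consistent.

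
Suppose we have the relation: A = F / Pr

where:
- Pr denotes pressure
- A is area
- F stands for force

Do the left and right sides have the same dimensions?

Yes

Pr (pressure) has dimensions [L^-1 M T^-2].
A (area) has dimensions [L^2].
F (force) has dimensions [L M T^-2].

Left side: [L^2]
Right side: [L^2]

Both sides have the same dimensions, so the equation is dimensionally consistent.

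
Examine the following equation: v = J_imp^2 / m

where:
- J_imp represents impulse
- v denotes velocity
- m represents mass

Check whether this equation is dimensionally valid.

No

J_imp (impulse) has dimensions [L M T^-1].
v (velocity) has dimensions [L T^-1].
m (mass) has dimensions [M].

Left side: [L T^-1]
Right side: [L^2 M T^-2]

The two sides have different dimensions, so the equation is NOT dimensionally consistent.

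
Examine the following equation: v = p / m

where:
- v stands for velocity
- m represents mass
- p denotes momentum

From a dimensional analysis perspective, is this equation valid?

Yes

v (velocity) has dimensions [L T^-1].
m (mass) has dimensions [M].
p (momentum) has dimensions [L M T^-1].

Left side: [L T^-1]
Right side: [L T^-1]

Both sides have the same dimensions, so the equation is dimensionally consistent.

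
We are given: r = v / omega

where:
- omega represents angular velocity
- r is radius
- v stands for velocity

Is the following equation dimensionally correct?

Yes

omega (angular velocity) has dimensions [T^-1].
r (radius) has dimensions [L].
v (velocity) has dimensions [L T^-1].

Left side: [L]
Right side: [L]

Both sides have the same dimensions, so the equation is dimensionally consistent.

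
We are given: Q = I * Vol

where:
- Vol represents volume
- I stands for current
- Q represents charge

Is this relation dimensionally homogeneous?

No

Vol (volume) has dimensions [L^3].
I (current) has dimensions [I].
Q (charge) has dimensions [I T].

Left side: [I T]
Right side: [I L^3]

The two sides have different dimensions, so the equation is NOT dimensionally consistent.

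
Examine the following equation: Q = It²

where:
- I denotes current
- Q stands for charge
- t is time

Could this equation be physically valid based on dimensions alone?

No

I (current) has dimensions [I].
Q (charge) has dimensions [I T].
t (time) has dimensions [T].

Left side: [I T]
Right side: [I T^2]

The two sides have different dimensions, so the equation is NOT dimensionally consistent.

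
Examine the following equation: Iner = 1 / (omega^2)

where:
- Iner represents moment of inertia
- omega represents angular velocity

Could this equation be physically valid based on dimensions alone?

No

Iner (moment of inertia) has dimensions [L^2 M].
omega (angular velocity) has dimensions [T^-1].

Left side: [L^2 M]
Right side: [T^2]

The two sides have different dimensions, so the equation is NOT dimensionally consistent.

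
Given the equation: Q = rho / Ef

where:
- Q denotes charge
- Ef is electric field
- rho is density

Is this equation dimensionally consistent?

No

Q (charge) has dimensions [I T].
Ef (electric field) has dimensions [I^-1 L M T^-3].
rho (density) has dimensions [L^-3 M].

Left side: [I T]
Right side: [I L^-4 T^3]

The two sides have different dimensions, so the equation is NOT dimensionally consistent.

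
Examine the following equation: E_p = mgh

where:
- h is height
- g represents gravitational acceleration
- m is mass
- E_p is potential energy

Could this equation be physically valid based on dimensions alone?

Yes

h (height) has dimensions [L].
g (gravitational acceleration) has dimensions [L T^-2].
m (mass) has dimensions [M].
E_p (potential energy) has dimensions [L^2 M T^-2].

Left side: [L^2 M T^-2]
Right side: [L^2 M T^-2]

Both sides have the same dimensions, so the equation is dimensionally consistent.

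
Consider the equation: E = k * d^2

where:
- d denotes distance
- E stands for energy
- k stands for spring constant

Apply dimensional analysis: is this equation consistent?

Yes

d (distance) has dimensions [L].
E (energy) has dimensions [L^2 M T^-2].
k (spring constant) has dimensions [M T^-2].

Left side: [L^2 M T^-2]
Right side: [L^2 M T^-2]

Both sides have the same dimensions, so the equation is dimensionally consistent.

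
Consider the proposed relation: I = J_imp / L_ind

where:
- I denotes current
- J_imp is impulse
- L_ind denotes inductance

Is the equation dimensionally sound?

No

I (current) has dimensions [I].
J_imp (impulse) has dimensions [L M T^-1].
L_ind (inductance) has dimensions [I^-2 L^2 M T^-2].

Left side: [I]
Right side: [I^2 L^-1 T]

The two sides have different dimensions, so the equation is NOT dimensionally consistent.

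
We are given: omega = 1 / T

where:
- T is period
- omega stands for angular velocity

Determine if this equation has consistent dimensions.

Yes

T (period) has dimensions [T].
omega (angular velocity) has dimensions [T^-1].

Left side: [T^-1]
Right side: [T^-1]

Both sides have the same dimensions, so the equation is dimensionally consistent.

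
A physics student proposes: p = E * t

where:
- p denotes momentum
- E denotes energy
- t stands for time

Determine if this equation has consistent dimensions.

No

p (momentum) has dimensions [L M T^-1].
E (energy) has dimensions [L^2 M T^-2].
t (time) has dimensions [T].

Left side: [L M T^-1]
Right side: [L^2 M T^-1]

The two sides have different dimensions, so the equation is NOT dimensionally consistent.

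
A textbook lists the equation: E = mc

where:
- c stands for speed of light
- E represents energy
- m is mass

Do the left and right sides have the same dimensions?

No

c (speed of light) has dimensions [L T^-1].
E (energy) has dimensions [L^2 M T^-2].
m (mass) has dimensions [M].

Left side: [L^2 M T^-2]
Right side: [L M T^-1]

The two sides have different dimensions, so the equation is NOT dimensionally consistent.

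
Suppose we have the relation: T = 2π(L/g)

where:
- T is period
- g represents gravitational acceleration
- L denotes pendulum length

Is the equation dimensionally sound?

No

T (period) has dimensions [T].
g (gravitational acceleration) has dimensions [L T^-2].
L (pendulum length) has dimensions [L].

Left side: [T]
Right side: [T^2]

The two sides have different dimensions, so the equation is NOT dimensionally consistent.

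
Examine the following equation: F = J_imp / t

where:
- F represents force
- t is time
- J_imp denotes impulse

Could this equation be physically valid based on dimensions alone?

Yes

F (force) has dimensions [L M T^-2].
t (time) has dimensions [T].
J_imp (impulse) has dimensions [L M T^-1].

Left side: [L M T^-2]
Right side: [L M T^-2]

Both sides have the same dimensions, so the equation is dimensionally consistent.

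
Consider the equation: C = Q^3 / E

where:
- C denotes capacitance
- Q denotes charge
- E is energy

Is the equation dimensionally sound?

No

C (capacitance) has dimensions [I^2 L^-2 M^-1 T^4].
Q (charge) has dimensions [I T].
E (energy) has dimensions [L^2 M T^-2].

Left side: [I^2 L^-2 M^-1 T^4]
Right side: [I^3 L^-2 M^-1 T^5]

The two sides have different dimensions, so the equation is NOT dimensionally consistent.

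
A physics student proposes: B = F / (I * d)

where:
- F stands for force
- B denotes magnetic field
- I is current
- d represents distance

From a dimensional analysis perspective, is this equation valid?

Yes

F (force) has dimensions [L M T^-2].
B (magnetic field) has dimensions [I^-1 M T^-2].
I (current) has dimensions [I].
d (distance) has dimensions [L].

Left side: [I^-1 M T^-2]
Right side: [I^-1 M T^-2]

Both sides have the same dimensions, so the equation is dimensionally consistent.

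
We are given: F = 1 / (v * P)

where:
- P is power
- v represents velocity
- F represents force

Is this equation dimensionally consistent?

No

P (power) has dimensions [L^2 M T^-3].
v (velocity) has dimensions [L T^-1].
F (force) has dimensions [L M T^-2].

Left side: [L M T^-2]
Right side: [L^-3 M^-1 T^4]

The two sides have different dimensions, so the equation is NOT dimensionally consistent.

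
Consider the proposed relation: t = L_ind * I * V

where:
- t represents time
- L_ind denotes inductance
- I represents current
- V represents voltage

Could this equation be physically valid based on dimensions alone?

No

t (time) has dimensions [T].
L_ind (inductance) has dimensions [I^-2 L^2 M T^-2].
I (current) has dimensions [I].
V (voltage) has dimensions [I^-1 L^2 M T^-3].

Left side: [T]
Right side: [I^-2 L^4 M^2 T^-5]

The two sides have different dimensions, so the equation is NOT dimensionally consistent.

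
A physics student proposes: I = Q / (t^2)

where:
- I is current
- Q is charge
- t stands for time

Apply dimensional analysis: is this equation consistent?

No

I (current) has dimensions [I].
Q (charge) has dimensions [I T].
t (time) has dimensions [T].

Left side: [I]
Right side: [I T^-1]

The two sides have different dimensions, so the equation is NOT dimensionally consistent.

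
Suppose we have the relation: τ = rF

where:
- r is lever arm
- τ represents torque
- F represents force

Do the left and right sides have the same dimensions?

Yes

r (lever arm) has dimensions [L].
τ (torque) has dimensions [L^2 M T^-2].
F (force) has dimensions [L M T^-2].

Left side: [L^2 M T^-2]
Right side: [L^2 M T^-2]

Both sides have the same dimensions, so the equation is dimensionally consistent.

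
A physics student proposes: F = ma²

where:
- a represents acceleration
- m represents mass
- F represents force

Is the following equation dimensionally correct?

No

a (acceleration) has dimensions [L T^-2].
m (mass) has dimensions [M].
F (force) has dimensions [L M T^-2].

Left side: [L M T^-2]
Right side: [L^2 M T^-4]

The two sides have different dimensions, so the equation is NOT dimensionally consistent.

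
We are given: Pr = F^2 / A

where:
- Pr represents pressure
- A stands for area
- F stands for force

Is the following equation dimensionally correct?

No

Pr (pressure) has dimensions [L^-1 M T^-2].
A (area) has dimensions [L^2].
F (force) has dimensions [L M T^-2].

Left side: [L^-1 M T^-2]
Right side: [M^2 T^-4]

The two sides have different dimensions, so the equation is NOT dimensionally consistent.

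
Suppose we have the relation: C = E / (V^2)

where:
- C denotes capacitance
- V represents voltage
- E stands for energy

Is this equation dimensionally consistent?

Yes

C (capacitance) has dimensions [I^2 L^-2 M^-1 T^4].
V (voltage) has dimensions [I^-1 L^2 M T^-3].
E (energy) has dimensions [L^2 M T^-2].

Left side: [I^2 L^-2 M^-1 T^4]
Right side: [I^2 L^-2 M^-1 T^4]

Both sides have the same dimensions, so the equation is dimensionally consistent.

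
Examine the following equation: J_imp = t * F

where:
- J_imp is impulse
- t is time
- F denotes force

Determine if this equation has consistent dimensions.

Yes

J_imp (impulse) has dimensions [L M T^-1].
t (time) has dimensions [T].
F (force) has dimensions [L M T^-2].

Left side: [L M T^-1]
Right side: [L M T^-1]

Both sides have the same dimensions, so the equation is dimensionally consistent.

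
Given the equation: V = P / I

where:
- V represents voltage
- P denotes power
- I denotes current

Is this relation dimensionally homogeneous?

Yes

V (voltage) has dimensions [I^-1 L^2 M T^-3].
P (power) has dimensions [L^2 M T^-3].
I (current) has dimensions [I].

Left side: [I^-1 L^2 M T^-3]
Right side: [I^-1 L^2 M T^-3]

Both sides have the same dimensions, so the equation is dimensionally consistent.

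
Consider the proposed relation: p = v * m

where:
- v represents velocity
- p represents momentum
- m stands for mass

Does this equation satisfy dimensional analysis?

Yes

v (velocity) has dimensions [L T^-1].
p (momentum) has dimensions [L M T^-1].
m (mass) has dimensions [M].

Left side: [L M T^-1]
Right side: [L M T^-1]

Both sides have the same dimensions, so the equation is dimensionally consistent.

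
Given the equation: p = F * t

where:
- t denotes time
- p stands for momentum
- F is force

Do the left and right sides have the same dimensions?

Yes

t (time) has dimensions [T].
p (momentum) has dimensions [L M T^-1].
F (force) has dimensions [L M T^-2].

Left side: [L M T^-1]
Right side: [L M T^-1]

Both sides have the same dimensions, so the equation is dimensionally consistent.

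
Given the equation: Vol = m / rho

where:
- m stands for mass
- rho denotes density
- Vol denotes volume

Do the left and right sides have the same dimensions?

Yes

m (mass) has dimensions [M].
rho (density) has dimensions [L^-3 M].
Vol (volume) has dimensions [L^3].

Left side: [L^3]
Right side: [L^3]

Both sides have the same dimensions, so the equation is dimensionally consistent.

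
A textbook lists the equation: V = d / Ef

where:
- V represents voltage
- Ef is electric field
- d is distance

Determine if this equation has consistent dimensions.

No

V (voltage) has dimensions [I^-1 L^2 M T^-3].
Ef (electric field) has dimensions [I^-1 L M T^-3].
d (distance) has dimensions [L].

Left side: [I^-1 L^2 M T^-3]
Right side: [I M^-1 T^3]

The two sides have different dimensions, so the equation is NOT dimensionally consistent.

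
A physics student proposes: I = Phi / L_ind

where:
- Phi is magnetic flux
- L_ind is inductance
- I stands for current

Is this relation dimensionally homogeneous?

Yes

Phi (magnetic flux) has dimensions [I^-1 L^2 M T^-2].
L_ind (inductance) has dimensions [I^-2 L^2 M T^-2].
I (current) has dimensions [I].

Left side: [I]
Right side: [I]

Both sides have the same dimensions, so the equation is dimensionally consistent.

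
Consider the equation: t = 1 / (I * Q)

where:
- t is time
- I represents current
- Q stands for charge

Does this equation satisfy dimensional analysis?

No

t (time) has dimensions [T].
I (current) has dimensions [I].
Q (charge) has dimensions [I T].

Left side: [T]
Right side: [I^-2 T^-1]

The two sides have different dimensions, so the equation is NOT dimensionally consistent.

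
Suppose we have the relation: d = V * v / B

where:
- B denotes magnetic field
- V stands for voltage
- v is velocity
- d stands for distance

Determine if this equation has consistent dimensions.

No

B (magnetic field) has dimensions [I^-1 M T^-2].
V (voltage) has dimensions [I^-1 L^2 M T^-3].
v (velocity) has dimensions [L T^-1].
d (distance) has dimensions [L].

Left side: [L]
Right side: [L^3 T^-2]

The two sides have different dimensions, so the equation is NOT dimensionally consistent.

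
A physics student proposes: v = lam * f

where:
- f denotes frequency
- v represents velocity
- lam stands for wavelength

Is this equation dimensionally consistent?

Yes

f (frequency) has dimensions [T^-1].
v (velocity) has dimensions [L T^-1].
lam (wavelength) has dimensions [L].

Left side: [L T^-1]
Right side: [L T^-1]

Both sides have the same dimensions, so the equation is dimensionally consistent.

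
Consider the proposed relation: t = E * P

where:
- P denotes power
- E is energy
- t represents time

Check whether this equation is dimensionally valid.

No

P (power) has dimensions [L^2 M T^-3].
E (energy) has dimensions [L^2 M T^-2].
t (time) has dimensions [T].

Left side: [T]
Right side: [L^4 M^2 T^-5]

The two sides have different dimensions, so the equation is NOT dimensionally consistent.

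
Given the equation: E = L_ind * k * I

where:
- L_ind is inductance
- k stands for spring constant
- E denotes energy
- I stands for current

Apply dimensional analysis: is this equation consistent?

No

L_ind (inductance) has dimensions [I^-2 L^2 M T^-2].
k (spring constant) has dimensions [M T^-2].
E (energy) has dimensions [L^2 M T^-2].
I (current) has dimensions [I].

Left side: [L^2 M T^-2]
Right side: [I^-1 L^2 M^2 T^-4]

The two sides have different dimensions, so the equation is NOT dimensionally consistent.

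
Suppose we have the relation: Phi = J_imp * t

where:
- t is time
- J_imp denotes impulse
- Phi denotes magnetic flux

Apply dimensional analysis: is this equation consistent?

No

t (time) has dimensions [T].
J_imp (impulse) has dimensions [L M T^-1].
Phi (magnetic flux) has dimensions [I^-1 L^2 M T^-2].

Left side: [I^-1 L^2 M T^-2]
Right side: [L M]

The two sides have different dimensions, so the equation is NOT dimensionally consistent.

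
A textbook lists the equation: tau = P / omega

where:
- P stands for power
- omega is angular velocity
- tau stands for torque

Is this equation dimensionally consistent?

Yes

P (power) has dimensions [L^2 M T^-3].
omega (angular velocity) has dimensions [T^-1].
tau (torque) has dimensions [L^2 M T^-2].

Left side: [L^2 M T^-2]
Right side: [L^2 M T^-2]

Both sides have the same dimensions, so the equation is dimensionally consistent.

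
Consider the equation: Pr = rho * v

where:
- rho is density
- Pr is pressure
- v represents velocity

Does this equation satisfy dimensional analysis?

No

rho (density) has dimensions [L^-3 M].
Pr (pressure) has dimensions [L^-1 M T^-2].
v (velocity) has dimensions [L T^-1].

Left side: [L^-1 M T^-2]
Right side: [L^-2 M T^-1]

The two sides have different dimensions, so the equation is NOT dimensionally consistent.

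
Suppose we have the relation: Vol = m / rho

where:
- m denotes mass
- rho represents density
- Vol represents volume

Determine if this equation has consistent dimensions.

Yes

m (mass) has dimensions [M].
rho (density) has dimensions [L^-3 M].
Vol (volume) has dimensions [L^3].

Left side: [L^3]
Right side: [L^3]

Both sides have the same dimensions, so the equation is dimensionally consistent.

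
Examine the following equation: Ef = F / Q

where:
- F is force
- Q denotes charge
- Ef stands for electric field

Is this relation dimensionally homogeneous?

Yes

F (force) has dimensions [L M T^-2].
Q (charge) has dimensions [I T].
Ef (electric field) has dimensions [I^-1 L M T^-3].

Left side: [I^-1 L M T^-3]
Right side: [I^-1 L M T^-3]

Both sides have the same dimensions, so the equation is dimensionally consistent.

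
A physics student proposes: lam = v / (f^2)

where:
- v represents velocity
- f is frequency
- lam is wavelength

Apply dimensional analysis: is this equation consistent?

No

v (velocity) has dimensions [L T^-1].
f (frequency) has dimensions [T^-1].
lam (wavelength) has dimensions [L].

Left side: [L]
Right side: [L T]

The two sides have different dimensions, so the equation is NOT dimensionally consistent.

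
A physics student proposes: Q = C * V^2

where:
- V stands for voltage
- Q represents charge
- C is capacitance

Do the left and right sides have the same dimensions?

No

V (voltage) has dimensions [I^-1 L^2 M T^-3].
Q (charge) has dimensions [I T].
C (capacitance) has dimensions [I^2 L^-2 M^-1 T^4].

Left side: [I T]
Right side: [L^2 M T^-2]

The two sides have different dimensions, so the equation is NOT dimensionally consistent.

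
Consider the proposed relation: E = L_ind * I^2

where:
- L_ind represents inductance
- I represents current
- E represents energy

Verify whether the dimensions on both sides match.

Yes

L_ind (inductance) has dimensions [I^-2 L^2 M T^-2].
I (current) has dimensions [I].
E (energy) has dimensions [L^2 M T^-2].

Left side: [L^2 M T^-2]
Right side: [L^2 M T^-2]

Both sides have the same dimensions, so the equation is dimensionally consistent.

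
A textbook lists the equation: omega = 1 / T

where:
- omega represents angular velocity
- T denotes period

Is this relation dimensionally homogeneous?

Yes

omega (angular velocity) has dimensions [T^-1].
T (period) has dimensions [T].

Left side: [T^-1]
Right side: [T^-1]

Both sides have the same dimensions, so the equation is dimensionally consistent.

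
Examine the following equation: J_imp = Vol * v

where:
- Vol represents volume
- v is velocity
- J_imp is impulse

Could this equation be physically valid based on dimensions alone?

No

Vol (volume) has dimensions [L^3].
v (velocity) has dimensions [L T^-1].
J_imp (impulse) has dimensions [L M T^-1].

Left side: [L M T^-1]
Right side: [L^4 T^-1]

The two sides have different dimensions, so the equation is NOT dimensionally consistent.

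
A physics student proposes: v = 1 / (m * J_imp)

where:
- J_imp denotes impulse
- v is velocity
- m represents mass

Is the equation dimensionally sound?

No

J_imp (impulse) has dimensions [L M T^-1].
v (velocity) has dimensions [L T^-1].
m (mass) has dimensions [M].

Left side: [L T^-1]
Right side: [L^-1 M^-2 T]

The two sides have different dimensions, so the equation is NOT dimensionally consistent.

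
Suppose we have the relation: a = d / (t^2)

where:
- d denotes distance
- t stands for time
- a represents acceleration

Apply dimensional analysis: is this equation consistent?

Yes

d (distance) has dimensions [L].
t (time) has dimensions [T].
a (acceleration) has dimensions [L T^-2].

Left side: [L T^-2]
Right side: [L T^-2]

Both sides have the same dimensions, so the equation is dimensionally consistent.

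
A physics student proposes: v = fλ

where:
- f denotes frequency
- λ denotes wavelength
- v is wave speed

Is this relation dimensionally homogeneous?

Yes

f (frequency) has dimensions [T^-1].
λ (wavelength) has dimensions [L].
v (wave speed) has dimensions [L T^-1].

Left side: [L T^-1]
Right side: [L T^-1]

Both sides have the same dimensions, so the equation is dimensionally consistent.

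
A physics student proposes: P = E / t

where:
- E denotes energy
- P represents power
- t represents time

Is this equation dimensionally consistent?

Yes

E (energy) has dimensions [L^2 M T^-2].
P (power) has dimensions [L^2 M T^-3].
t (time) has dimensions [T].

Left side: [L^2 M T^-3]
Right side: [L^2 M T^-3]

Both sides have the same dimensions, so the equation is dimensionally consistent.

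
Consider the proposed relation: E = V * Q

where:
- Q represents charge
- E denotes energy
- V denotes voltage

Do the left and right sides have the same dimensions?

Yes

Q (charge) has dimensions [I T].
E (energy) has dimensions [L^2 M T^-2].
V (voltage) has dimensions [I^-1 L^2 M T^-3].

Left side: [L^2 M T^-2]
Right side: [L^2 M T^-2]

Both sides have the same dimensions, so the equation is dimensionally consistent.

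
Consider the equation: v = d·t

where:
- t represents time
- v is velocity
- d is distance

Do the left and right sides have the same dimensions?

No

t (time) has dimensions [T].
v (velocity) has dimensions [L T^-1].
d (distance) has dimensions [L].

Left side: [L T^-1]
Right side: [L T]

The two sides have different dimensions, so the equation is NOT dimensionally consistent.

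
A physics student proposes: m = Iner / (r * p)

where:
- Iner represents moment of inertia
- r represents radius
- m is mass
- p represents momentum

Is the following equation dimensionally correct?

No

Iner (moment of inertia) has dimensions [L^2 M].
r (radius) has dimensions [L].
m (mass) has dimensions [M].
p (momentum) has dimensions [L M T^-1].

Left side: [M]
Right side: [T]

The two sides have different dimensions, so the equation is NOT dimensionally consistent.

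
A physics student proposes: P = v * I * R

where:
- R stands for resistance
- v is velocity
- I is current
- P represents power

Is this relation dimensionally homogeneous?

No

R (resistance) has dimensions [I^-2 L^2 M T^-3].
v (velocity) has dimensions [L T^-1].
I (current) has dimensions [I].
P (power) has dimensions [L^2 M T^-3].

Left side: [L^2 M T^-3]
Right side: [I^-1 L^3 M T^-4]

The two sides have different dimensions, so the equation is NOT dimensionally consistent.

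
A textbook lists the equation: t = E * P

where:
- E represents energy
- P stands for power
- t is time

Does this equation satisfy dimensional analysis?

No

E (energy) has dimensions [L^2 M T^-2].
P (power) has dimensions [L^2 M T^-3].
t (time) has dimensions [T].

Left side: [T]
Right side: [L^4 M^2 T^-5]

The two sides have different dimensions, so the equation is NOT dimensionally consistent.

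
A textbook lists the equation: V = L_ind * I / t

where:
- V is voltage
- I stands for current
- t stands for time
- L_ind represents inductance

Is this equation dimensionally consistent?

Yes

V (voltage) has dimensions [I^-1 L^2 M T^-3].
I (current) has dimensions [I].
t (time) has dimensions [T].
L_ind (inductance) has dimensions [I^-2 L^2 M T^-2].

Left side: [I^-1 L^2 M T^-3]
Right side: [I^-1 L^2 M T^-3]

Both sides have the same dimensions, so the equation is dimensionally consistent.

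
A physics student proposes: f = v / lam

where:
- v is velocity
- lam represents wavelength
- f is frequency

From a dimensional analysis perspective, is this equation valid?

Yes

v (velocity) has dimensions [L T^-1].
lam (wavelength) has dimensions [L].
f (frequency) has dimensions [T^-1].

Left side: [T^-1]
Right side: [T^-1]

Both sides have the same dimensions, so the equation is dimensionally consistent.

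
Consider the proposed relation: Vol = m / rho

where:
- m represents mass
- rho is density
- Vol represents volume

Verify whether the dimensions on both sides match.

Yes

m (mass) has dimensions [M].
rho (density) has dimensions [L^-3 M].
Vol (volume) has dimensions [L^3].

Left side: [L^3]
Right side: [L^3]

Both sides have the same dimensions, so the equation is dimensionally consistent.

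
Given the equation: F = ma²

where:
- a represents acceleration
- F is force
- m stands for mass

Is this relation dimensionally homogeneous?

No

a (acceleration) has dimensions [L T^-2].
F (force) has dimensions [L M T^-2].
m (mass) has dimensions [M].

Left side: [L M T^-2]
Right side: [L^2 M T^-4]

The two sides have different dimensions, so the equation is NOT dimensionally consistent.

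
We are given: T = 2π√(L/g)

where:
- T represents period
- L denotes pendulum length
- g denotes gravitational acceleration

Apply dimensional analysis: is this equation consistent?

Yes

T (period) has dimensions [T].
L (pendulum length) has dimensions [L].
g (gravitational acceleration) has dimensions [L T^-2].

Left side: [T]
Right side: [T]

Both sides have the same dimensions, so the equation is dimensionally consistent.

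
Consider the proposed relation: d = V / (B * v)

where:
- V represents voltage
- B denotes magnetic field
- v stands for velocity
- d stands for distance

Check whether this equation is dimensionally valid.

Yes

V (voltage) has dimensions [I^-1 L^2 M T^-3].
B (magnetic field) has dimensions [I^-1 M T^-2].
v (velocity) has dimensions [L T^-1].
d (distance) has dimensions [L].

Left side: [L]
Right side: [L]

Both sides have the same dimensions, so the equation is dimensionally consistent.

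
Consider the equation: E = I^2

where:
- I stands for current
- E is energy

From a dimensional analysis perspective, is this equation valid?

No

I (current) has dimensions [I].
E (energy) has dimensions [L^2 M T^-2].

Left side: [L^2 M T^-2]
Right side: [I^2]

The two sides have different dimensions, so the equation is NOT dimensionally consistent.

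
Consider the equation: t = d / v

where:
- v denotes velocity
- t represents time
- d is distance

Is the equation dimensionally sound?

Yes

v (velocity) has dimensions [L T^-1].
t (time) has dimensions [T].
d (distance) has dimensions [L].

Left side: [T]
Right side: [T]

Both sides have the same dimensions, so the equation is dimensionally consistent.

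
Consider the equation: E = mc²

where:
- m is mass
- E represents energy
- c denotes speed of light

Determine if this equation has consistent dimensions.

Yes

m (mass) has dimensions [M].
E (energy) has dimensions [L^2 M T^-2].
c (speed of light) has dimensions [L T^-1].

Left side: [L^2 M T^-2]
Right side: [L^2 M T^-2]

Both sides have the same dimensions, so the equation is dimensionally consistent.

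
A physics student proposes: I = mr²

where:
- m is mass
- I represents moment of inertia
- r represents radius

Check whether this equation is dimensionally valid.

Yes

m (mass) has dimensions [M].
I (moment of inertia) has dimensions [L^2 M].
r (radius) has dimensions [L].

Left side: [L^2 M]
Right side: [L^2 M]

Both sides have the same dimensions, so the equation is dimensionally consistent.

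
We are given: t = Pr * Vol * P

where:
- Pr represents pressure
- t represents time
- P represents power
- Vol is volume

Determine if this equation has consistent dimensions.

No

Pr (pressure) has dimensions [L^-1 M T^-2].
t (time) has dimensions [T].
P (power) has dimensions [L^2 M T^-3].
Vol (volume) has dimensions [L^3].

Left side: [T]
Right side: [L^4 M^2 T^-5]

The two sides have different dimensions, so the equation is NOT dimensionally consistent.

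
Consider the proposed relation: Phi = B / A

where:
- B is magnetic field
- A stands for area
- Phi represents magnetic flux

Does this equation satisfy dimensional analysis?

No

B (magnetic field) has dimensions [I^-1 M T^-2].
A (area) has dimensions [L^2].
Phi (magnetic flux) has dimensions [I^-1 L^2 M T^-2].

Left side: [I^-1 L^2 M T^-2]
Right side: [I^-1 L^-2 M T^-2]

The two sides have different dimensions, so the equation is NOT dimensionally consistent.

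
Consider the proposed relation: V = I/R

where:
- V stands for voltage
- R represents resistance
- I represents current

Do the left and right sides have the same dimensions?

No

V (voltage) has dimensions [I^-1 L^2 M T^-3].
R (resistance) has dimensions [I^-2 L^2 M T^-3].
I (current) has dimensions [I].

Left side: [I^-1 L^2 M T^-3]
Right side: [I^3 L^-2 M^-1 T^3]

The two sides have different dimensions, so the equation is NOT dimensionally consistent.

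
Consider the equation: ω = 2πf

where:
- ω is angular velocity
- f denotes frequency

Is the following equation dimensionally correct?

Yes

ω (angular velocity) has dimensions [T^-1].
f (frequency) has dimensions [T^-1].

Left side: [T^-1]
Right side: [T^-1]

Both sides have the same dimensions, so the equation is dimensionally consistent.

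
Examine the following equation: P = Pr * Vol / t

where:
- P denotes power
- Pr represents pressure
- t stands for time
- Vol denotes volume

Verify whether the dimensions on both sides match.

Yes

P (power) has dimensions [L^2 M T^-3].
Pr (pressure) has dimensions [L^-1 M T^-2].
t (time) has dimensions [T].
Vol (volume) has dimensions [L^3].

Left side: [L^2 M T^-3]
Right side: [L^2 M T^-3]

Both sides have the same dimensions, so the equation is dimensionally consistent.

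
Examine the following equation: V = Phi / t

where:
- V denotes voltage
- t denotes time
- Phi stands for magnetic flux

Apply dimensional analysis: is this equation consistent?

Yes

V (voltage) has dimensions [I^-1 L^2 M T^-3].
t (time) has dimensions [T].
Phi (magnetic flux) has dimensions [I^-1 L^2 M T^-2].

Left side: [I^-1 L^2 M T^-3]
Right side: [I^-1 L^2 M T^-3]

Both sides have the same dimensions, so the equation is dimensionally consistent.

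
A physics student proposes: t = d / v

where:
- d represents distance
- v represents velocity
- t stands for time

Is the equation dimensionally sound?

Yes

d (distance) has dimensions [L].
v (velocity) has dimensions [L T^-1].
t (time) has dimensions [T].

Left side: [T]
Right side: [T]

Both sides have the same dimensions, so the equation is dimensionally consistent.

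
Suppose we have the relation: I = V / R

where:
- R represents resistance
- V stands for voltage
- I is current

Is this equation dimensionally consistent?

Yes

R (resistance) has dimensions [I^-2 L^2 M T^-3].
V (voltage) has dimensions [I^-1 L^2 M T^-3].
I (current) has dimensions [I].

Left side: [I]
Right side: [I]

Both sides have the same dimensions, so the equation is dimensionally consistent.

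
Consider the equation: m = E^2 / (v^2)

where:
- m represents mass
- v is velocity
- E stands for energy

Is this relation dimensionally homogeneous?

No

m (mass) has dimensions [M].
v (velocity) has dimensions [L T^-1].
E (energy) has dimensions [L^2 M T^-2].

Left side: [M]
Right side: [L^2 M^2 T^-2]

The two sides have different dimensions, so the equation is NOT dimensionally consistent.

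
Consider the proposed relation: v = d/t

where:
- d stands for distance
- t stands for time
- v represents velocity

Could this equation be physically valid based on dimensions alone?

Yes

d (distance) has dimensions [L].
t (time) has dimensions [T].
v (velocity) has dimensions [L T^-1].

Left side: [L T^-1]
Right side: [L T^-1]

Both sides have the same dimensions, so the equation is dimensionally consistent.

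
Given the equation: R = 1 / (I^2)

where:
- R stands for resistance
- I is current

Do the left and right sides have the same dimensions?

No

R (resistance) has dimensions [I^-2 L^2 M T^-3].
I (current) has dimensions [I].

Left side: [I^-2 L^2 M T^-3]
Right side: [I^-2]

The two sides have different dimensions, so the equation is NOT dimensionally consistent.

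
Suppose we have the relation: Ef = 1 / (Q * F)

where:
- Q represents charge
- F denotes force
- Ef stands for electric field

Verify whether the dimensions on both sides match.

No

Q (charge) has dimensions [I T].
F (force) has dimensions [L M T^-2].
Ef (electric field) has dimensions [I^-1 L M T^-3].

Left side: [I^-1 L M T^-3]
Right side: [I^-1 L^-1 M^-1 T]

The two sides have different dimensions, so the equation is NOT dimensionally consistent.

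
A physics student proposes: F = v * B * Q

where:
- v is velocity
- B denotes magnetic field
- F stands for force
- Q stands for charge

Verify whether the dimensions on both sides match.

Yes

v (velocity) has dimensions [L T^-1].
B (magnetic field) has dimensions [I^-1 M T^-2].
F (force) has dimensions [L M T^-2].
Q (charge) has dimensions [I T].

Left side: [L M T^-2]
Right side: [L M T^-2]

Both sides have the same dimensions, so the equation is dimensionally consistent.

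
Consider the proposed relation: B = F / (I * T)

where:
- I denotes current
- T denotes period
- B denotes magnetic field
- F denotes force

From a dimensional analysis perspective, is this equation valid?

No

I (current) has dimensions [I].
T (period) has dimensions [T].
B (magnetic field) has dimensions [I^-1 M T^-2].
F (force) has dimensions [L M T^-2].

Left side: [I^-1 M T^-2]
Right side: [I^-1 L M T^-3]

The two sides have different dimensions, so the equation is NOT dimensionally consistent.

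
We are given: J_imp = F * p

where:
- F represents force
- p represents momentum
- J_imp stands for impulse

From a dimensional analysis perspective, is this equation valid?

No

F (force) has dimensions [L M T^-2].
p (momentum) has dimensions [L M T^-1].
J_imp (impulse) has dimensions [L M T^-1].

Left side: [L M T^-1]
Right side: [L^2 M^2 T^-3]

The two sides have different dimensions, so the equation is NOT dimensionally consistent.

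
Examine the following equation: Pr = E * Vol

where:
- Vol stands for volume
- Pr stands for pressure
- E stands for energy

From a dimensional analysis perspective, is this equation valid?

No

Vol (volume) has dimensions [L^3].
Pr (pressure) has dimensions [L^-1 M T^-2].
E (energy) has dimensions [L^2 M T^-2].

Left side: [L^-1 M T^-2]
Right side: [L^5 M T^-2]

The two sides have different dimensions, so the equation is NOT dimensionally consistent.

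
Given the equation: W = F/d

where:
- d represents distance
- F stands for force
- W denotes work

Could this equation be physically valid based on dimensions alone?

No

d (distance) has dimensions [L].
F (force) has dimensions [L M T^-2].
W (work) has dimensions [L^2 M T^-2].

Left side: [L^2 M T^-2]
Right side: [M T^-2]

The two sides have different dimensions, so the equation is NOT dimensionally consistent.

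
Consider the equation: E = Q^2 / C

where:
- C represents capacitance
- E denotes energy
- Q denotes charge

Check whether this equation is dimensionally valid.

Yes

C (capacitance) has dimensions [I^2 L^-2 M^-1 T^4].
E (energy) has dimensions [L^2 M T^-2].
Q (charge) has dimensions [I T].

Left side: [L^2 M T^-2]
Right side: [L^2 M T^-2]

Both sides have the same dimensions, so the equation is dimensionally consistent.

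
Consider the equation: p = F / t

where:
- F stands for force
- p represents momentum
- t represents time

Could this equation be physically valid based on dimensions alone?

No

F (force) has dimensions [L M T^-2].
p (momentum) has dimensions [L M T^-1].
t (time) has dimensions [T].

Left side: [L M T^-1]
Right side: [L M T^-3]

The two sides have different dimensions, so the equation is NOT dimensionally consistent.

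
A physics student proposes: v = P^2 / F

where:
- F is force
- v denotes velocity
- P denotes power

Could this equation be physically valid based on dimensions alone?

No

F (force) has dimensions [L M T^-2].
v (velocity) has dimensions [L T^-1].
P (power) has dimensions [L^2 M T^-3].

Left side: [L T^-1]
Right side: [L^3 M T^-4]

The two sides have different dimensions, so the equation is NOT dimensionally consistent.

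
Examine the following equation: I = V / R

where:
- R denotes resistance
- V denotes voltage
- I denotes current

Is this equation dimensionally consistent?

Yes

R (resistance) has dimensions [I^-2 L^2 M T^-3].
V (voltage) has dimensions [I^-1 L^2 M T^-3].
I (current) has dimensions [I].

Left side: [I]
Right side: [I]

Both sides have the same dimensions, so the equation is dimensionally consistent.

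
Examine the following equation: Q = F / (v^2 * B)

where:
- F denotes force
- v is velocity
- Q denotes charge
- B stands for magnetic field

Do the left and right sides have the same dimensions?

No

F (force) has dimensions [L M T^-2].
v (velocity) has dimensions [L T^-1].
Q (charge) has dimensions [I T].
B (magnetic field) has dimensions [I^-1 M T^-2].

Left side: [I T]
Right side: [I L^-1 T^2]

The two sides have different dimensions, so the equation is NOT dimensionally consistent.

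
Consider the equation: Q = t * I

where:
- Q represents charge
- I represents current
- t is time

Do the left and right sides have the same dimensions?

Yes

Q (charge) has dimensions [I T].
I (current) has dimensions [I].
t (time) has dimensions [T].

Left side: [I T]
Right side: [I T]

Both sides have the same dimensions, so the equation is dimensionally consistent.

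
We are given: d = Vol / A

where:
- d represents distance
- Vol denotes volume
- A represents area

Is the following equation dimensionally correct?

Yes

d (distance) has dimensions [L].
Vol (volume) has dimensions [L^3].
A (area) has dimensions [L^2].

Left side: [L]
Right side: [L]

Both sides have the same dimensions, so the equation is dimensionally consistent.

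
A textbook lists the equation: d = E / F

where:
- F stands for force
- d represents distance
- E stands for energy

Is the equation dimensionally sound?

Yes

F (force) has dimensions [L M T^-2].
d (distance) has dimensions [L].
E (energy) has dimensions [L^2 M T^-2].

Left side: [L]
Right side: [L]

Both sides have the same dimensions, so the equation is dimensionally consistent.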